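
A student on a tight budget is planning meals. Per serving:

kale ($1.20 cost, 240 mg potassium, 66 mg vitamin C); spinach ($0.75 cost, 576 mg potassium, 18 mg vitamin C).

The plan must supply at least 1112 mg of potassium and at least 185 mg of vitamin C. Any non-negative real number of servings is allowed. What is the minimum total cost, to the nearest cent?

$3.73

Two binding constraints pin down two serving amounts, so the optimal mix uses at most two foods. The candidates are each food alone (scaled to the tighter of potassium/vitamin C) and each pair with both constraints tight.
kale only: max(1112/240, 185/66) = 4.633 servings → $5.56.
spinach only: max(1112/576, 185/18) = 10.28 servings → $7.71.
kale + spinach with both tight: 2.568 servings and 0.8604 servings → $3.73.
So the least-cost plan costs $3.73.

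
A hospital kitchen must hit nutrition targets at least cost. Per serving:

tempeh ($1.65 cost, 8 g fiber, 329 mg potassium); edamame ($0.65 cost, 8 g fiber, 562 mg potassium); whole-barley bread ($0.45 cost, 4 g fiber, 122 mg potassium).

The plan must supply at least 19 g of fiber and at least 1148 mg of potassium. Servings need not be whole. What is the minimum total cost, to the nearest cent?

$1.54

The cheapest plan sits at a corner of the feasible region — with two constraints it uses at most two foods.
tempeh only: max(19/8, 1148/329) = 3.489 servings → $5.76.
edamame only: max(19/8, 1148/562) = 2.375 servings → $1.54.
whole-barley bread only: max(19/4, 1148/122) = 9.41 servings → $4.23.
tempeh + edamame with both tight: 0.8015 servings and 1.573 servings → $2.35.
tempeh + whole-barley bread: the both-tight solution has a negative serving — not a feasible corner.
edamame + whole-barley bread with both tight: 1.788 servings and 1.175 servings → $1.69.
Cheapest feasible corner: $1.54.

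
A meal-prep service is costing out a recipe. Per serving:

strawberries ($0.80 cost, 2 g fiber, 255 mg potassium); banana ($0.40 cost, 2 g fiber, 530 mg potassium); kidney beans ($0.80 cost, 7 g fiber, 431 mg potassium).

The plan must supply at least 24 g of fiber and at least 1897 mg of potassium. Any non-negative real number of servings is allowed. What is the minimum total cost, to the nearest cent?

$2.92

Check every corner: each single food scaled to meet both minima, and each pair solved so both constraints bind.
strawberries only: max(24/2, 1897/255) = 12 servings → $9.60.
banana only: max(24/2, 1897/530) = 12 servings → $4.80.
kidney beans only: max(24/7, 1897/431) = 4.401 servings → $3.52.
strawberries + banana: the both-tight solution has a negative serving — not a feasible corner.
strawberries + kidney beans with both tight: 3.18 servings and 2.52 servings → $4.56.
banana + kidney beans with both tight: 1.031 servings and 3.134 servings → $2.92.
Cheapest feasible corner: $2.92.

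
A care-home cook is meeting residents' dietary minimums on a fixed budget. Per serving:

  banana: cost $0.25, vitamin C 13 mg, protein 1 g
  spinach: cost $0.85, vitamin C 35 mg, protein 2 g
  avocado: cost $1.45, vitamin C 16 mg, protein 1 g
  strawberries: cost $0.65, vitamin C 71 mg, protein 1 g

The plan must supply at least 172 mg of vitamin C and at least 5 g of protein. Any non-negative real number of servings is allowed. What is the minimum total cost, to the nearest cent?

$1.99

banana only: max(172/13, 5/1) = 13.23 servings → $3.31.
spinach only: max(172/35, 5/2) = 4.914 servings → $4.18.
avocado only: max(172/16, 5/1) = 10.75 servings → $15.59.
strawberries only: max(172/71, 5/1) = 5 servings → $3.25.
banana + spinach: intersection lies outside the first quadrant.
banana + avocado: intersection lies outside the first quadrant.
banana + strawberries with both tight: 3.155 servings and 1.845 servings → $1.99.
spinach + avocado: intersection lies outside the first quadrant.
spinach + strawberries with both tight: 1.71 servings and 1.579 servings → $2.48.
avocado + strawberries with both tight: 3.327 servings and 1.673 servings → $5.91.
Cheapest feasible corner: $1.99.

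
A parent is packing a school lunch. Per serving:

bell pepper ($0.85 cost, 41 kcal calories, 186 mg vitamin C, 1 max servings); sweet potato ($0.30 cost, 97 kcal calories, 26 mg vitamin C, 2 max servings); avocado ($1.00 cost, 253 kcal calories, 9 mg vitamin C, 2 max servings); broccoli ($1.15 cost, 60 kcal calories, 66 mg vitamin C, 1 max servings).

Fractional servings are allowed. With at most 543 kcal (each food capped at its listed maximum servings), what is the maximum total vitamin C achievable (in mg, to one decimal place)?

Vitamin C per kcal: bell pepper 4.537, broccoli 1.1, sweet potato 0.268, avocado 0.03557.
Take 1 serving of bell pepper: uses 41 kcal, +186.0 mg vitamin C (running total 186.0 mg).
Take 1 serving of broccoli: uses 60 kcal, +66.0 mg vitamin C (running total 252.0 mg).
Take 2 servings of sweet potato: uses 194 kcal, +52.0 mg vitamin C (running total 304.0 mg).
Take 0.9802 servings of avocado: uses 248 kcal, +8.8 mg vitamin C (running total 312.8 mg).
Filling greedily by vitamin C-per-kcal is optimal for one linear limit, giving 312.8 mg.

312.8 mg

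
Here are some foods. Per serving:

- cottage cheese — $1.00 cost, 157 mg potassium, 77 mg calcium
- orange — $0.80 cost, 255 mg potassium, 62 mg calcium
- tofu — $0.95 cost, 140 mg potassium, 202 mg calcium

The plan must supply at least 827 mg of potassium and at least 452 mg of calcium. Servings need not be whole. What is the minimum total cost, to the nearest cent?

For a min-cost LP with two ≥-constraints, a basic feasible solution has at most two positive variables.
cottage cheese only: max(827/157, 452/77) = 5.87 servings → $5.87.
orange only: max(827/255, 452/62) = 7.29 servings → $5.83.
tofu only: max(827/140, 452/202) = 5.907 servings → $5.61.
cottage cheese + orange: the both-tight solution has a negative serving — not a feasible corner.
cottage cheese + tofu with both tight: 4.957 servings and 0.348 servings → $5.29.
orange + tofu with both tight: 2.423 servings and 1.494 servings → $3.36.
The minimum over all feasible corners is $3.36.

$3.36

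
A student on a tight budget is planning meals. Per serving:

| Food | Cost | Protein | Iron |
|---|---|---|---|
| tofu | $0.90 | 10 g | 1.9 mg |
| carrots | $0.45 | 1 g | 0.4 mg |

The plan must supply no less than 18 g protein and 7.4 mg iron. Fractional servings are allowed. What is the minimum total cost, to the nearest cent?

tofu only: max(18/10, 7.4/1.9) = 3.895 servings → $3.51.
carrots only: max(18/1, 7.4/0.4) = 18.5 servings → $8.32.
tofu + carrots: intersection lies outside the first quadrant.
Cheapest feasible corner: $3.51.

$3.51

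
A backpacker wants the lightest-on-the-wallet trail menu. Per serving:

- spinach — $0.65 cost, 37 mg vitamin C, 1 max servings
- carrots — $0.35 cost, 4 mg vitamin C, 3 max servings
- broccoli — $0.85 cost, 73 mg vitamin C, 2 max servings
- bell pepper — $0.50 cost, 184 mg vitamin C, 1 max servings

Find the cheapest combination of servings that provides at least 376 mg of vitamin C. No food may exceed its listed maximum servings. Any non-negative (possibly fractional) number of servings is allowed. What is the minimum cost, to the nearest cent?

Cost per mg of vitamin C: bell pepper $0.0027, broccoli $0.0116, spinach $0.0176, carrots $0.0875.
Take 1 serving of bell pepper: +184.0 mg vitamin C for $0.50 (total $0.50, still need 192.0 mg).
Take 2 servings of broccoli: +146.0 mg vitamin C for $1.70 (total $2.20, still need 46.0 mg).
Take 1 serving of spinach: +37.0 mg vitamin C for $0.65 (total $2.85, still need 9.0 mg).
Take 2.25 servings of carrots: +9.0 mg vitamin C for $0.79 (total $3.64, still need 0.0 mg).
Filling from the cheapest source first is optimal under one linear minimum: $3.64.

$3.64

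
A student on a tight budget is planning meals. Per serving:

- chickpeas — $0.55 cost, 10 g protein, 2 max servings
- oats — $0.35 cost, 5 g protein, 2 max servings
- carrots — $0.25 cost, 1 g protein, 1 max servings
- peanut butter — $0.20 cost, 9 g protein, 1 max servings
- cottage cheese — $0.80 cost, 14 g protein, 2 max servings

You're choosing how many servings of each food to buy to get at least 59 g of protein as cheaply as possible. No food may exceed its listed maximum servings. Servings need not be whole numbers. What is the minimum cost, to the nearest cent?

$3.04

Cost per g of protein: peanut butter $0.0222, chickpeas $0.0550, cottage cheese $0.0571, oats $0.0700, carrots $0.2500.
Take 1 serving of peanut butter: +9.0 g protein for $0.20 (total $0.20, still need 50.0 g).
Take 2 servings of chickpeas: +20.0 g protein for $1.10 (total $1.30, still need 30.0 g).
Take 2 servings of cottage cheese: +28.0 g protein for $1.60 (total $2.90, still need 2.0 g).
Take 0.4 servings of oats: +2.0 g protein for $0.14 (total $3.04, still need 0.0 g).
Filling from the cheapest source first is optimal under one linear minimum: $3.04.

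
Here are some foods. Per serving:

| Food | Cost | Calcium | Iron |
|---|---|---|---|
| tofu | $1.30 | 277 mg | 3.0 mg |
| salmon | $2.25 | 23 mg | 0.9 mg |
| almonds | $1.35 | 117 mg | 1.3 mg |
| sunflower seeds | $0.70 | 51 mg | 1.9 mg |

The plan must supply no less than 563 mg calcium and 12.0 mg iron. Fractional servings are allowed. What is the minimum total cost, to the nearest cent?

An LP optimum is at a vertex; with two nutrient constraints at most two foods are used. Check each candidate.
tofu only: max(563/277, 12.0/3.0) = 4 servings → $5.20.
salmon only: max(563/23, 12.0/0.9) = 24.48 servings → $55.08.
almonds only: max(563/117, 12.0/1.3) = 9.231 servings → $12.46.
sunflower seeds only: max(563/51, 12.0/1.9) = 11.04 servings → $7.73.
tofu + salmon with both tight: 1.28 servings and 9.068 servings → $22.07.
tofu + almonds: intersection lies outside the first quadrant.
tofu + sunflower seeds with both tight: 1.226 servings and 4.38 servings → $4.66.
salmon + almonds with both tight: 8.914 servings and 3.06 servings → $24.19.
salmon + sunflower seeds with both targets exact would need a negative amount; discard.
almonds + sunflower seeds with both tight: 2.934 servings and 4.308 servings → $6.98.
The minimum over all feasible corners is $4.66.

$4.66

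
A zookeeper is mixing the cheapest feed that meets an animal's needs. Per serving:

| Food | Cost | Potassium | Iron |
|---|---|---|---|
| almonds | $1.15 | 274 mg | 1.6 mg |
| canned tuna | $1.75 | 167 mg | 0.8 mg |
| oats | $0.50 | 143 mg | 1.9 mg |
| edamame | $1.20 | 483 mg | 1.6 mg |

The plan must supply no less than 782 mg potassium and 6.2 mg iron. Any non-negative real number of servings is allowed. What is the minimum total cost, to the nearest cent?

$2.31

An LP optimum is at a vertex; with two nutrient constraints at most two foods are used. Check each candidate.
almonds only: max(782/274, 6.2/1.6) = 3.875 servings → $4.46.
canned tuna only: max(782/167, 6.2/0.8) = 7.75 servings → $13.56.
oats only: max(782/143, 6.2/1.9) = 5.469 servings → $2.73.
edamame only: max(782/483, 6.2/1.6) = 3.875 servings → $4.65.
almonds + canned tuna: the both-tight solution has a negative serving — not a feasible corner.
almonds + oats with both tight: 2.053 servings and 1.534 servings → $3.13.
almonds + edamame: intersection lies outside the first quadrant.
canned tuna + oats with both tight: 2.953 servings and 2.02 servings → $6.18.
canned tuna + edamame: the both-tight solution has a negative serving — not a feasible corner.
oats + edamame with both tight: 2.531 servings and 0.8698 servings → $2.31.
The minimum over all feasible corners is $2.31.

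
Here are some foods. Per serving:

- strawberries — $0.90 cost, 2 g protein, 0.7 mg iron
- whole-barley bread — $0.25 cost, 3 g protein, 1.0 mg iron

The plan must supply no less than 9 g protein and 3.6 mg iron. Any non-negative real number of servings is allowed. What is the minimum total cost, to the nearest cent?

At the optimum either one food covers both requirements or two foods hit both targets exactly; no other combination can be cheaper.
strawberries only: max(9/2, 3.6/0.7) = 5.143 servings → $4.63.
whole-barley bread only: max(9/3, 3.6/1.0) = 3.6 servings → $0.90.
strawberries + whole-barley bread with both targets exact would need a negative amount; discard.
So the least-cost plan costs $0.90.

$0.90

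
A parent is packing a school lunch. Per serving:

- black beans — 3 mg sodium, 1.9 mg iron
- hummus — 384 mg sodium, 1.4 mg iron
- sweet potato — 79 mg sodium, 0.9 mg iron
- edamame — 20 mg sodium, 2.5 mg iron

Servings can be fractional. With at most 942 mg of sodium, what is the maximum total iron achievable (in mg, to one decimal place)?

Iron per mg sodium: black beans 0.6333, edamame 0.125, sweet potato 0.01139, hummus 0.003646.
With no serving limits, spend the whole sodium allowance on black beans: 942 mg / 3 mg × 1.9 mg = 596.6 mg.

596.6 mg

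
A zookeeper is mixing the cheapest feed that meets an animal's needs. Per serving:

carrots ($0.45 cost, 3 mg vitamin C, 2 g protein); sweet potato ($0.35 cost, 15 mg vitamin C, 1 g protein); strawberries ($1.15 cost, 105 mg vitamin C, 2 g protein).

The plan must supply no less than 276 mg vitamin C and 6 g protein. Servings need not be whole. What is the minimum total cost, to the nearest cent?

$3.18

An LP optimum is at a vertex; with two nutrient constraints at most two foods are used. Check each candidate.
carrots only: max(276/3, 6/2) = 92 servings → $41.40.
sweet potato only: max(276/15, 6/1) = 18.4 servings → $6.44.
strawberries only: max(276/105, 6/2) = 3 servings → $3.45.
carrots + sweet potato with both targets exact would need a negative amount; discard.
carrots + strawberries with both tight: 0.3824 servings and 2.618 servings → $3.18.
sweet potato + strawberries with both tight: 1.04 servings and 2.48 servings → $3.22.
So the least-cost plan costs $3.18.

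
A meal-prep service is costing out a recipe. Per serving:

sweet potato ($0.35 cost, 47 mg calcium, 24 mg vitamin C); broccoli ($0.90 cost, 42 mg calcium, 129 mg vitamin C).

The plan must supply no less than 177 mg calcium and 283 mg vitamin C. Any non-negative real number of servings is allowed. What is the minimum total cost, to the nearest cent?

Check every corner: each single food scaled to meet both minima, and each pair solved so both constraints bind.
sweet potato only: max(177/47, 283/24) = 11.79 servings → $4.13.
broccoli only: max(177/42, 283/129) = 4.214 servings → $3.79.
sweet potato + broccoli with both tight: 2.166 servings and 1.791 servings → $2.37.
The minimum over all feasible corners is $2.37.

$2.37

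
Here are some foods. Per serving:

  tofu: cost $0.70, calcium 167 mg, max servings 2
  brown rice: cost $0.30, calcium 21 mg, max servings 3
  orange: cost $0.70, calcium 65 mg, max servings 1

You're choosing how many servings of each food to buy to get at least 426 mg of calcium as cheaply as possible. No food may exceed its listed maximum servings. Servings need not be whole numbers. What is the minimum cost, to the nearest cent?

Cost per mg of calcium: tofu $0.0042, orange $0.0108, brown rice $0.0143.
Take 2 servings of tofu: +334.0 mg calcium for $1.40 (total $1.40, still need 92.0 mg).
Take 1 serving of orange: +65.0 mg calcium for $0.70 (total $2.10, still need 27.0 mg).
Take 1.286 servings of brown rice: +27.0 mg calcium for $0.39 (total $2.49, still need 0.0 mg).
Filling from the cheapest source first is optimal under one linear minimum: $2.49.

$2.49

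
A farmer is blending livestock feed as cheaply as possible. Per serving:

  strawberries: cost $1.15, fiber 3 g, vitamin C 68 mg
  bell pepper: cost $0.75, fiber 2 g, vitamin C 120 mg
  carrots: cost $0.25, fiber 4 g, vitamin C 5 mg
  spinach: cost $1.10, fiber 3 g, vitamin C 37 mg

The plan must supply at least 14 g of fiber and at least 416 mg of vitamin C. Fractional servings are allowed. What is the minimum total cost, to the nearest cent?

Minimising a linear cost over {fiber ≥ 14, vitamin C ≥ 416, servings ≥ 0} — the optimum is at a vertex, using one or two foods.
strawberries only: max(14/3, 416/68) = 6.118 servings → $7.04.
bell pepper only: max(14/2, 416/120) = 7 servings → $5.25.
carrots only: max(14/4, 416/5) = 83.2 servings → $20.80.
spinach only: max(14/3, 416/37) = 11.24 servings → $12.37.
strawberries + bell pepper with both tight: 3.786 servings and 1.321 servings → $5.34.
strawberries + carrots: the both-tight solution has a negative serving — not a feasible corner.
strawberries + spinach: the both-tight solution has a negative serving — not a feasible corner.
bell pepper + carrots with both tight: 3.391 servings and 1.804 servings → $2.99.
bell pepper + spinach with both tight: 2.552 servings and 2.965 servings → $5.18.
carrots + spinach: intersection lies outside the first quadrant.
So the least-cost plan costs $2.99.

$2.99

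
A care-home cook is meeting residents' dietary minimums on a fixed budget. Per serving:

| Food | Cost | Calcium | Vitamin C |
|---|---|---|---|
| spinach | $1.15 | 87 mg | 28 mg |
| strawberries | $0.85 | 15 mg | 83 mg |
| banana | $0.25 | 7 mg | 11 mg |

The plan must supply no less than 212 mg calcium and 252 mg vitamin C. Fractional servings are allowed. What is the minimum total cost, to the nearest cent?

$4.33

This is a tiny linear program; its minimum lies at a vertex of the feasible set. List the vertices and price them.
spinach only: max(212/87, 252/28) = 9 servings → $10.35.
strawberries only: max(212/15, 252/83) = 14.13 servings → $12.01.
banana only: max(212/7, 252/11) = 30.29 servings → $7.57.
spinach + strawberries with both tight: 2.031 servings and 2.351 servings → $4.33.
spinach + banana with both tight: 0.7464 servings and 21.01 servings → $6.11.
strawberries + banana: the both-tight solution has a negative serving — not a feasible corner.
So the least-cost plan costs $4.33.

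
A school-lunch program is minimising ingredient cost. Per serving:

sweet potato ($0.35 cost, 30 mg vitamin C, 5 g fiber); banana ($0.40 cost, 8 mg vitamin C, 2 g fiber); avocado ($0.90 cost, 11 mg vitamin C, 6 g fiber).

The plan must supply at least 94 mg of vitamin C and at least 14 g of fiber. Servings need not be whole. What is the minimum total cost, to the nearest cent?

For a min-cost LP with two ≥-constraints, a basic feasible solution has at most two positive variables.
sweet potato only: max(94/30, 14/5) = 3.133 servings → $1.10.
banana only: max(94/8, 14/2) = 11.75 servings → $4.70.
avocado only: max(94/11, 14/6) = 8.545 servings → $7.69.
sweet potato + banana: the both-tight solution has a negative serving — not a feasible corner.
sweet potato + avocado: the both-tight solution has a negative serving — not a feasible corner.
banana + avocado with both targets exact would need a negative amount; discard.
Cheapest feasible corner: $1.10.

$1.10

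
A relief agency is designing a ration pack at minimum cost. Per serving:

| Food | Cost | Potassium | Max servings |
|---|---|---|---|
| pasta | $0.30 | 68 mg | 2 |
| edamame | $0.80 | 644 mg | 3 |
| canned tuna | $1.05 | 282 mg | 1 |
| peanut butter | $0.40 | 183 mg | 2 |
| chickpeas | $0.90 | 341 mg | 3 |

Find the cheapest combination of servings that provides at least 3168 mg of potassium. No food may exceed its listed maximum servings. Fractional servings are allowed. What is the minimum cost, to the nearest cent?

$5.50

Cost per mg of potassium: edamame $0.0012, peanut butter $0.0022, chickpeas $0.0026, canned tuna $0.0037, pasta $0.0044.
Take 3 servings of edamame: +1932.0 mg potassium for $2.40 (total $2.40, still need 1236.0 mg).
Take 2 servings of peanut butter: +366.0 mg potassium for $0.80 (total $3.20, still need 870.0 mg).
Take 2.551 servings of chickpeas: +870.0 mg potassium for $2.30 (total $5.50, still need 0.0 mg).
Filling from the cheapest source first is optimal under one linear minimum: $5.50.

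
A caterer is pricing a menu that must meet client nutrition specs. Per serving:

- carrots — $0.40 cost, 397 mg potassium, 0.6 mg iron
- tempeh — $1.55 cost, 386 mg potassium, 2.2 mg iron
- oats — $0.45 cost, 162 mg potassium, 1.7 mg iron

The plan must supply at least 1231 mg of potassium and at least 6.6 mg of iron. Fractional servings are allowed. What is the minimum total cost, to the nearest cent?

$2.17

Check every corner: each single food scaled to meet both minima, and each pair solved so both constraints bind.
carrots only: max(1231/397, 6.6/0.6) = 11 servings → $4.40.
tempeh only: max(1231/386, 6.6/2.2) = 3.189 servings → $4.94.
oats only: max(1231/162, 6.6/1.7) = 7.599 servings → $3.42.
carrots + tempeh with both tight: 0.2502 servings and 2.932 servings → $4.64.
carrots + oats with both tight: 1.772 servings and 3.257 servings → $2.17.
tempeh + oats: intersection lies outside the first quadrant.
The minimum over all feasible corners is $2.17.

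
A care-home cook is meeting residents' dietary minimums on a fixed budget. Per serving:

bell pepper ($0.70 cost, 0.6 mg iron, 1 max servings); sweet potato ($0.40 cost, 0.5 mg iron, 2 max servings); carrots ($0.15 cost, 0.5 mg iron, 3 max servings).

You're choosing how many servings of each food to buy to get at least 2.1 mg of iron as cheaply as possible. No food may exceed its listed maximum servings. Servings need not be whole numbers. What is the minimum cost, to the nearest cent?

Cost per mg of iron: carrots $0.3000, sweet potato $0.8000, bell pepper $1.1667.
Take 3 servings of carrots: +1.5 mg iron for $0.45 (total $0.45, still need 0.6 mg).
Take 1.2 servings of sweet potato: +0.6 mg iron for $0.48 (total $0.93, still need 0.0 mg).
Greedy by cheapest-per-mg is optimal for a single linear constraint, so the minimum cost is $0.93.

$0.93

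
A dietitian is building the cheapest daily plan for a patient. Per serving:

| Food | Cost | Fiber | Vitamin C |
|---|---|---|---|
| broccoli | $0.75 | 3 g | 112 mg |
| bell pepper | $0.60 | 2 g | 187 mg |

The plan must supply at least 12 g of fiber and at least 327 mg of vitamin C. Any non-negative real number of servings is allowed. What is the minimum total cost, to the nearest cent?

$3.00

Minimising a linear cost over {fiber ≥ 12, vitamin C ≥ 327, servings ≥ 0} — the optimum is at a vertex, using one or two foods.
broccoli only: max(12/3, 327/112) = 4 servings → $3.00.
bell pepper only: max(12/2, 327/187) = 6 servings → $3.60.
broccoli + bell pepper: intersection lies outside the first quadrant.
Cheapest feasible corner: $3.00.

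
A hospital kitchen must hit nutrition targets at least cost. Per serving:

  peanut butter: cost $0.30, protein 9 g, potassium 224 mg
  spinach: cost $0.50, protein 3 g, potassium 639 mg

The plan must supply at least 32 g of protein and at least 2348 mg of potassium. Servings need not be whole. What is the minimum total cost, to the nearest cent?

Two binding constraints pin down two serving amounts, so the optimal mix uses at most two foods. The candidates are each food alone (scaled to the tighter of protein/potassium) and each pair with both constraints tight.
peanut butter only: max(32/9, 2348/224) = 10.48 servings → $3.14.
spinach only: max(32/3, 2348/639) = 10.67 servings → $5.33.
peanut butter + spinach with both tight: 2.639 servings and 2.749 servings → $2.17.
The minimum over all feasible corners is $2.17.

$2.17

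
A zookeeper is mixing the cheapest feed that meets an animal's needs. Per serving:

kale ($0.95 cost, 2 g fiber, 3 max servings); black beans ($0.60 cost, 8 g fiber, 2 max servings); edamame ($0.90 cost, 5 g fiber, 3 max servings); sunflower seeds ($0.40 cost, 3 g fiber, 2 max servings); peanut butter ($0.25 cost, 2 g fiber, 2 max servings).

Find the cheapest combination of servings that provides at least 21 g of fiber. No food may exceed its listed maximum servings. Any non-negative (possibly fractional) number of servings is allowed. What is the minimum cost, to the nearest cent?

Cost per g of fiber: black beans $0.0750, peanut butter $0.1250, sunflower seeds $0.1333, edamame $0.1800, kale $0.4750.
Take 2 servings of black beans: +16.0 g fiber for $1.20 (total $1.20, still need 5.0 g).
Take 2 servings of peanut butter: +4.0 g fiber for $0.50 (total $1.70, still need 1.0 g).
Take 0.3333 servings of sunflower seeds: +1.0 g fiber for $0.13 (total $1.83, still need 0.0 g).
Greedy by cheapest-per-g is optimal for a single linear constraint, so the minimum cost is $1.83.

$1.83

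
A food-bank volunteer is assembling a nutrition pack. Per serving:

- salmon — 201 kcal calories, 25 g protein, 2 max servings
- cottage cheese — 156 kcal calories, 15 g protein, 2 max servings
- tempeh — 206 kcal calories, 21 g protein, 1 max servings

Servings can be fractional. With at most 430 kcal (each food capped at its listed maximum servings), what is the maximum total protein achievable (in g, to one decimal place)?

52.9 g

Protein per kcal: salmon 0.1244, tempeh 0.1019, cottage cheese 0.09615.
Take 2 servings of salmon: uses 402 kcal, +50.0 g protein (running total 50.0 g).
Take 0.1359 servings of tempeh: uses 28 kcal, +2.9 g protein (running total 52.9 g).
Filling greedily by protein-per-kcal is optimal for one linear limit, giving 52.9 g.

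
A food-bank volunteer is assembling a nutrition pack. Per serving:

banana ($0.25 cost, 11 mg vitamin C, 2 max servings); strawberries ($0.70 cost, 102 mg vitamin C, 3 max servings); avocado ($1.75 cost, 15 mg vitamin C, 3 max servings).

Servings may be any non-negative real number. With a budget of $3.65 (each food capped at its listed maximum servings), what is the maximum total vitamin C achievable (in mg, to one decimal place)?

Vitamin C per dollar: strawberries 145.7, banana 44, avocado 8.571.
Take 3 servings of strawberries: spends $2.10, +306.0 mg vitamin C (running total 306.0 mg).
Take 2 servings of banana: spends $0.50, +22.0 mg vitamin C (running total 328.0 mg).
Take 0.6 servings of avocado: spends $1.05, +9.0 mg vitamin C (running total 337.0 mg).
Filling greedily by vitamin C-per-dollar is optimal for one linear limit, giving 337.0 mg.

337.0 mg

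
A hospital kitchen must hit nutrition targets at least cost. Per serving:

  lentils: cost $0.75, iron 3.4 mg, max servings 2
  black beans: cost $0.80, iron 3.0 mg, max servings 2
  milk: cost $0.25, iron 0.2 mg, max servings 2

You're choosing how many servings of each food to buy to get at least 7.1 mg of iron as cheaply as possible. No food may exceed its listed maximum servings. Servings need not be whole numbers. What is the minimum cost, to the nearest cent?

Cost per mg of iron: lentils $0.2206, black beans $0.2667, milk $1.2500.
Take 2 servings of lentils: +6.8 mg iron for $1.50 (total $1.50, still need 0.3 mg).
Take 0.1 servings of black beans: +0.3 mg iron for $0.08 (total $1.58, still need 0.0 mg).
Filling from the cheapest source first is optimal under one linear minimum: $1.58.

$1.58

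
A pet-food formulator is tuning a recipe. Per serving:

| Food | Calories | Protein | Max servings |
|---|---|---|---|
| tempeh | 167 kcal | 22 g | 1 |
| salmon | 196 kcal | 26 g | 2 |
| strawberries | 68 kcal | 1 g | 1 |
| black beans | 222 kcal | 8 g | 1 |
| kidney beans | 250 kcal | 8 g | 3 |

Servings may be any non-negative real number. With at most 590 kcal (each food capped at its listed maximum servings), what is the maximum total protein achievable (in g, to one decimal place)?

Protein per kcal: salmon 0.1327, tempeh 0.1317, black beans 0.03604, kidney beans 0.032, strawberries 0.01471.
Take 2 servings of salmon: uses 392 kcal, +52.0 g protein (running total 52.0 g).
Take 1 serving of tempeh: uses 167 kcal, +22.0 g protein (running total 74.0 g).
Take 0.1396 servings of black beans: uses 31 kcal, +1.1 g protein (running total 75.1 g).
Filling greedily by protein-per-kcal is optimal for one linear limit, giving 75.1 g.

75.1 g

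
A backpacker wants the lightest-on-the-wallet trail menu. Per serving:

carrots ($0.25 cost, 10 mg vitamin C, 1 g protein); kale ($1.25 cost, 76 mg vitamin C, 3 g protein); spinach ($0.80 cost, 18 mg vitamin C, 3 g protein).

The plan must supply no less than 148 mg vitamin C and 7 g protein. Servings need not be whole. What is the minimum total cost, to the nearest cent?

carrots only: max(148/10, 7/1) = 14.8 servings → $3.70.
kale only: max(148/76, 7/3) = 2.333 servings → $2.92.
spinach only: max(148/18, 7/3) = 8.222 servings → $6.58.
carrots + kale with both tight: 1.913 servings and 1.696 servings → $2.60.
carrots + spinach with both targets exact would need a negative amount; discard.
kale + spinach with both tight: 1.828 servings and 0.5057 servings → $2.69.
So the least-cost plan costs $2.60.

$2.60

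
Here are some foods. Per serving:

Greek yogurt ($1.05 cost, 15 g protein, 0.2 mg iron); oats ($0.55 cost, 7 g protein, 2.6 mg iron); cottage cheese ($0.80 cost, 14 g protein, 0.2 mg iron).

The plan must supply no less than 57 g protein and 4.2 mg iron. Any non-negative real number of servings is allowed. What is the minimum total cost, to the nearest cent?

$3.46

A basic optimal solution has at most two foods positive. Try each food alone and each pair with both targets met exactly.
Greek yogurt only: max(57/15, 4.2/0.2) = 21 servings → $22.05.
oats only: max(57/7, 4.2/2.6) = 8.143 servings → $4.48.
cottage cheese only: max(57/14, 4.2/0.2) = 21 servings → $16.80.
Greek yogurt + oats with both tight: 3.16 servings and 1.372 servings → $4.07.
Greek yogurt + cottage cheese with both targets exact would need a negative amount; discard.
oats + cottage cheese with both tight: 1.354 servings and 3.394 servings → $3.46.
So the least-cost plan costs $3.46.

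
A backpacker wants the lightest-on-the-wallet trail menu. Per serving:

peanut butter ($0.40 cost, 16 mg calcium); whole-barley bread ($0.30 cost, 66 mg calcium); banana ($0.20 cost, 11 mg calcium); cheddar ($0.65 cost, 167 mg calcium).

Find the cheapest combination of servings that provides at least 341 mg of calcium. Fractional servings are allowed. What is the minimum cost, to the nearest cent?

Cost per mg of calcium: cheddar $0.0039, whole-barley bread $0.0045, banana $0.0182, peanut butter $0.0250.
With no serving limits, use only cheddar: 341 mg / 167 mg = 2.042 servings × $0.65 = $1.33.

$1.33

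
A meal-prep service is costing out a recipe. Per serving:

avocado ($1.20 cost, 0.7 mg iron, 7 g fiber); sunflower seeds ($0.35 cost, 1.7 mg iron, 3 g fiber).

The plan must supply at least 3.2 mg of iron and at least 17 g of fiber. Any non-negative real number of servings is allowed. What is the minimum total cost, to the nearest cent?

$1.98

The cheapest plan sits at a corner of the feasible region — with two constraints it uses at most two foods.
avocado only: max(3.2/0.7, 17/7) = 4.571 servings → $5.49.
sunflower seeds only: max(3.2/1.7, 17/3) = 5.667 servings → $1.98.
avocado + sunflower seeds with both tight: 1.969 servings and 1.071 servings → $2.74.
Cheapest feasible corner: $1.98.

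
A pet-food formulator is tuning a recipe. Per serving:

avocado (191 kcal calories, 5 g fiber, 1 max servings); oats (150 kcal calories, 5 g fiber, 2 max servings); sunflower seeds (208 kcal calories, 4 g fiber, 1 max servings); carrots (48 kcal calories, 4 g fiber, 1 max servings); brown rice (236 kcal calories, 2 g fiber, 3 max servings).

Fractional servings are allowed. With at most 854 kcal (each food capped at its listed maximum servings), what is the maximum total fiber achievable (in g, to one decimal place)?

23.9 g

Fiber per kcal: carrots 0.08333, oats 0.03333, avocado 0.02618, sunflower seeds 0.01923, brown rice 0.008475.
Take 1 serving of carrots: uses 48 kcal, +4.0 g fiber (running total 4.0 g).
Take 2 servings of oats: uses 300 kcal, +10.0 g fiber (running total 14.0 g).
Take 1 serving of avocado: uses 191 kcal, +5.0 g fiber (running total 19.0 g).
Take 1 serving of sunflower seeds: uses 208 kcal, +4.0 g fiber (running total 23.0 g).
Take 0.4534 servings of brown rice: uses 107 kcal, +0.9 g fiber (running total 23.9 g).
Filling greedily by fiber-per-kcal is optimal for one linear limit, giving 23.9 g.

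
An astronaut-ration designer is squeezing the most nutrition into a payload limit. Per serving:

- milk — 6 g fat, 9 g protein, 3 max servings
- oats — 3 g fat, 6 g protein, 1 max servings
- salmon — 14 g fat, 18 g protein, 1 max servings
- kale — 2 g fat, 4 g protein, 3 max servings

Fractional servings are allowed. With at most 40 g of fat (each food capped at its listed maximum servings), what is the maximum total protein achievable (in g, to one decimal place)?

Protein per g fat: oats 2, kale 2, milk 1.5, salmon 1.286.
Take 1 serving of oats: uses 3 g fat, +6.0 g protein (running total 6.0 g).
Take 3 servings of kale: uses 6 g fat, +12.0 g protein (running total 18.0 g).
Take 3 servings of milk: uses 18 g fat, +27.0 g protein (running total 45.0 g).
Take 0.9286 servings of salmon: uses 13 g fat, +16.7 g protein (running total 61.7 g).
Filling greedily by protein-per-g fat is optimal for one linear limit, giving 61.7 g.

61.7 g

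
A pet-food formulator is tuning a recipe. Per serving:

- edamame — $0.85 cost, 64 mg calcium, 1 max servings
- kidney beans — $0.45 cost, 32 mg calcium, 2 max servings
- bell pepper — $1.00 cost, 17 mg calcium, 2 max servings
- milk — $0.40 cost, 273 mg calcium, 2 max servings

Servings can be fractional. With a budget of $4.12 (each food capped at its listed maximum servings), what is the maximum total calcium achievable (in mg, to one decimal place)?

Calcium per dollar: milk 682.5, edamame 75.29, kidney beans 71.11, bell pepper 17.
Take 2 servings of milk: spends $0.80, +546.0 mg calcium (running total 546.0 mg).
Take 1 serving of edamame: spends $0.85, +64.0 mg calcium (running total 610.0 mg).
Take 2 servings of kidney beans: spends $0.90, +64.0 mg calcium (running total 674.0 mg).
Take 1.57 servings of bell pepper: spends $1.57, +26.7 mg calcium (running total 700.7 mg).
Filling greedily by calcium-per-dollar is optimal for one linear limit, giving 700.7 mg.

700.7 mg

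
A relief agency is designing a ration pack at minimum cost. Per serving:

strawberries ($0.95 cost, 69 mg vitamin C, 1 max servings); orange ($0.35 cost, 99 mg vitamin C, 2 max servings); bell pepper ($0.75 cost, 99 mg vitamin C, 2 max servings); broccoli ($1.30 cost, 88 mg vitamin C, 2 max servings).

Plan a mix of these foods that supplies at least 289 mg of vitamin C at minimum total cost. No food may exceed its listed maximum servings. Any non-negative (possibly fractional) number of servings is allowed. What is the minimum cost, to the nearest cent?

$1.39

Cost per mg of vitamin C: orange $0.0035, bell pepper $0.0076, strawberries $0.0138, broccoli $0.0148.
Take 2 servings of orange: +198.0 mg vitamin C for $0.70 (total $0.70, still need 91.0 mg).
Take 0.9192 servings of bell pepper: +91.0 mg vitamin C for $0.69 (total $1.39, still need 0.0 mg).
Greedy by cheapest-per-mg is optimal for a single linear constraint, so the minimum cost is $1.39.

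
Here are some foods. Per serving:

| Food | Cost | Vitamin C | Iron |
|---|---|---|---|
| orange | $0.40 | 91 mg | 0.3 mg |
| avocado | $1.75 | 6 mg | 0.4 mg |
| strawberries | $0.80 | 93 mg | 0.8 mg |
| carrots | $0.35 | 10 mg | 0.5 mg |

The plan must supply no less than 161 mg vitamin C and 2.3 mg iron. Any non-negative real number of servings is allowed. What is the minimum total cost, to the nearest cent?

The cheapest plan sits at a corner of the feasible region — with two constraints it uses at most two foods.
orange only: max(161/91, 2.3/0.3) = 7.667 servings → $3.07.
avocado only: max(161/6, 2.3/0.4) = 26.83 servings → $46.96.
strawberries only: max(161/93, 2.3/0.8) = 2.875 servings → $2.30.
carrots only: max(161/10, 2.3/0.5) = 16.1 servings → $5.63.
orange + avocado with both tight: 1.462 servings and 4.653 servings → $8.73.
orange + strawberries: intersection lies outside the first quadrant.
orange + carrots with both tight: 1.353 servings and 3.788 servings → $1.87.
avocado + strawberries with both tight: 2.627 servings and 1.562 servings → $5.85.
avocado + carrots with both targets exact would need a negative amount; discard.
strawberries + carrots with both tight: 1.494 servings and 2.21 servings → $1.97.
So the least-cost plan costs $1.87.

$1.87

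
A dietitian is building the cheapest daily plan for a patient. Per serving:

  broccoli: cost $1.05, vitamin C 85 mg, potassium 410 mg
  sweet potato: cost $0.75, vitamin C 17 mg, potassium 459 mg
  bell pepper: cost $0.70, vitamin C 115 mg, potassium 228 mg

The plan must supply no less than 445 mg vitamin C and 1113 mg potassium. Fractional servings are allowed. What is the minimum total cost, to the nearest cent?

$3.06

Two binding constraints pin down two serving amounts, so the optimal mix uses at most two foods. The candidates are each food alone (scaled to the tighter of vitamin C/potassium) and each pair with both constraints tight.
broccoli only: max(445/85, 1113/410) = 5.235 servings → $5.50.
sweet potato only: max(445/17, 1113/459) = 26.18 servings → $19.63.
bell pepper only: max(445/115, 1113/228) = 4.882 servings → $3.42.
broccoli + sweet potato with both targets exact would need a negative amount; discard.
broccoli + bell pepper with both tight: 0.9555 servings and 3.163 servings → $3.22.
sweet potato + bell pepper with both tight: 0.5425 servings and 3.789 servings → $3.06.
So the least-cost plan costs $3.06.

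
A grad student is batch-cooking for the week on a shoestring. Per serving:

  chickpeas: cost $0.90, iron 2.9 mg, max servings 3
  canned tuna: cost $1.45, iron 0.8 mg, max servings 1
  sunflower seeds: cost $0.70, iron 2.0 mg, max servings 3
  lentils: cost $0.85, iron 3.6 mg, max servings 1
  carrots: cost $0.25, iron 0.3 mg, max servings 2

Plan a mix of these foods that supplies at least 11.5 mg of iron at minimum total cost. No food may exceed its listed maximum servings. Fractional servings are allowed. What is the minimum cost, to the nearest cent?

Cost per mg of iron: lentils $0.2361, chickpeas $0.3103, sunflower seeds $0.3500, carrots $0.8333, canned tuna $1.8125.
Take 1 serving of lentils: +3.6 mg iron for $0.85 (total $0.85, still need 7.9 mg).
Take 2.724 servings of chickpeas: +7.9 mg iron for $2.45 (total $3.30, still need 0.0 mg).
Filling from the cheapest source first is optimal under one linear minimum: $3.30.

$3.30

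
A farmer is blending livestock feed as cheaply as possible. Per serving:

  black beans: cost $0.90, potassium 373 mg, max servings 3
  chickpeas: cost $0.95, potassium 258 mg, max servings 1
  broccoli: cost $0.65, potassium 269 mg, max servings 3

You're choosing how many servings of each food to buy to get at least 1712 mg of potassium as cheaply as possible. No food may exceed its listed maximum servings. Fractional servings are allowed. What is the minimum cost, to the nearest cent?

Cost per mg of potassium: black beans $0.0024, broccoli $0.0024, chickpeas $0.0037.
Take 3 servings of black beans: +1119.0 mg potassium for $2.70 (total $2.70, still need 593.0 mg).
Take 2.204 servings of broccoli: +593.0 mg potassium for $1.43 (total $4.13, still need 0.0 mg).
Greedy by cheapest-per-mg is optimal for a single linear constraint, so the minimum cost is $4.13.

$4.13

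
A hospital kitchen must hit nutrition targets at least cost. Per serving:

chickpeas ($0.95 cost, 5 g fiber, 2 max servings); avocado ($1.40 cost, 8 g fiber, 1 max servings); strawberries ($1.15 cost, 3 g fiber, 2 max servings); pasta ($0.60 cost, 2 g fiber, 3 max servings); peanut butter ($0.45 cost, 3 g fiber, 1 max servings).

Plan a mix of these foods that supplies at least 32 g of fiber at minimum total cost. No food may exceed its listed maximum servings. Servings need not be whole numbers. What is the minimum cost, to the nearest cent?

$7.47

Cost per g of fiber: peanut butter $0.1500, avocado $0.1750, chickpeas $0.1900, pasta $0.3000, strawberries $0.3833.
Take 1 serving of peanut butter: +3.0 g fiber for $0.45 (total $0.45, still need 29.0 g).
Take 1 serving of avocado: +8.0 g fiber for $1.40 (total $1.85, still need 21.0 g).
Take 2 servings of chickpeas: +10.0 g fiber for $1.90 (total $3.75, still need 11.0 g).
Take 3 servings of pasta: +6.0 g fiber for $1.80 (total $5.55, still need 5.0 g).
Take 1.667 servings of strawberries: +5.0 g fiber for $1.92 (total $7.47, still need 0.0 g).
Greedy by cheapest-per-g is optimal for a single linear constraint, so the minimum cost is $7.47.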